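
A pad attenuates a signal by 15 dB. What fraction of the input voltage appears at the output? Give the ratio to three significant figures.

Voltage ratio = 10^(dB/20).
10^(-15/20) = 10^(-0.7500) = 0.178.

0.178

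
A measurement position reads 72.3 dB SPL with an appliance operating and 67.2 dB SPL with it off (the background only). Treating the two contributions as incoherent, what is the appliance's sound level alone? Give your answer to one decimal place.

Background correction is a power subtraction:
L_src = 10·log₁₀(10^(72.3/10) − 10^(67.2/10)) = 10·log₁₀(11730000) = 70.7 dB SPL.

70.7 dB SPL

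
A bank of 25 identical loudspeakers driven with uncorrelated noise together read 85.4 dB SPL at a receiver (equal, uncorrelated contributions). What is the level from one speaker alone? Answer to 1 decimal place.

25 equal incoherent sources add 10·log₁₀(25) = 13.98 dB over one source.
L_one = 85.4 − 13.98 = 71.4 dB SPL.

71.4 dB SPL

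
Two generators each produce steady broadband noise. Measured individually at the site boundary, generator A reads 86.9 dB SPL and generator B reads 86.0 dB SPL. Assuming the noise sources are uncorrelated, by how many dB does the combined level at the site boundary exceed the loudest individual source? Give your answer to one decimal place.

Incoherent sources sum as intensities:
L_total = 10·log₁₀(10^(86.9/10) + 10^(86.0/10)) = 89.48 dB SPL.
Excess over the loudest (86.9 dB): 89.48 − 86.9 = 2.6 dB.

2.6 dB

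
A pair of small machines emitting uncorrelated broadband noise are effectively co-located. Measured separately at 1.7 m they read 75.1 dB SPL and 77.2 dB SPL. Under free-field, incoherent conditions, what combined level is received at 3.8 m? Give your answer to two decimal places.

72.30 dB SPL

Combined at 1.7 m: 10·log₁₀(10^(75.1/10)+10^(77.2/10)) = 79.286 dB SPL.
Then apply −20·log₁₀(3.8/1.7) = -6.987 dB → 72.30 dB SPL.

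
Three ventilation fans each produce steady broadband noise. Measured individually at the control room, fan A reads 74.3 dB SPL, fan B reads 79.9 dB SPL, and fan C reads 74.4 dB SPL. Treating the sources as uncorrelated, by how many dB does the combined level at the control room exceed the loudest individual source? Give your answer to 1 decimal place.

Incoherent sources sum as intensities:
L_total = 10·log₁₀(10^(74.3/10) + 10^(79.9/10) + 10^(74.4/10)) = 81.82 dB SPL.
Excess over the loudest (79.9 dB): 81.82 − 79.9 = 1.9 dB.

1.9 dB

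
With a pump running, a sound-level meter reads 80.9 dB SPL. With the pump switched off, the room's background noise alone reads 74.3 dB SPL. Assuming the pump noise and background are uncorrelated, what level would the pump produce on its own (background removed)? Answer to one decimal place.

79.8 dB SPL

Remove the background by subtracting linear intensities:
L_src = 10·log₁₀(10^(80.9/10) − 10^(74.3/10)) = 10·log₁₀(96110000) = 79.8 dB SPL.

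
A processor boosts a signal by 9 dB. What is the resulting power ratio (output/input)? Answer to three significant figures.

Power ratio = 10^(dB/10).
10^(9/10) = 10^(0.9000) = 7.94.

7.94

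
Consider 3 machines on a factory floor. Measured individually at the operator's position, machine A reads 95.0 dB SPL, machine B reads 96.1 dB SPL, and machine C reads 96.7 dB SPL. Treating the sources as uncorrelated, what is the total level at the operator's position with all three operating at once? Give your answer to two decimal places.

Uncorrelated sources add in intensity (power), not in dB.
L_total = 10·log₁₀(10^(95.0/10) + 10^(96.1/10) + 10^(96.7/10)) = 10·log₁₀(11913000000) = 100.76 dB SPL.

100.76 dB SPL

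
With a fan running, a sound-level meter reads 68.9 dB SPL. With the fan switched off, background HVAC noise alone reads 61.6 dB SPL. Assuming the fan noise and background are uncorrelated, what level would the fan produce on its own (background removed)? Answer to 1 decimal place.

Background correction is a power subtraction:
L_src = 10·log₁₀(10^(68.9/10) − 10^(61.6/10)) = 10·log₁₀(6317000) = 68.0 dB SPL.

68.0 dB SPL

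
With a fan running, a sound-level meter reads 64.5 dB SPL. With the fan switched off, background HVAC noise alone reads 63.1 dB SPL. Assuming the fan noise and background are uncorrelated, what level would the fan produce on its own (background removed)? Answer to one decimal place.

58.9 dB SPL

Background correction is a power subtraction:
L_src = 10·log₁₀(10^(64.5/10) − 10^(63.1/10)) = 10·log₁₀(776600) = 58.9 dB SPL.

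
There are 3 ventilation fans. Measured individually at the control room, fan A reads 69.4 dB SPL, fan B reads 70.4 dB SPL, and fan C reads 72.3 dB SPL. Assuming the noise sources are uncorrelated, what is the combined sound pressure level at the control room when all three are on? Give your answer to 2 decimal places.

Incoherent sources sum as intensities:
L_total = 10·log₁₀(10^(69.4/10) + 10^(70.4/10) + 10^(72.3/10)) = 10·log₁₀(36660000) = 75.64 dB SPL.

75.64 dB SPL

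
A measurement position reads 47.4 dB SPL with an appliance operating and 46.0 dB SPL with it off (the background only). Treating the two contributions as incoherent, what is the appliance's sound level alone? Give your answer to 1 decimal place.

41.8 dB SPL

Subtract intensities: L_src = 10·log₁₀(10^(L_total/10) − 10^(L_bg/10)).
L_src = 10·log₁₀(10^(47.4/10) − 10^(46.0/10)) = 10·log₁₀(15140) = 41.8 dB SPL.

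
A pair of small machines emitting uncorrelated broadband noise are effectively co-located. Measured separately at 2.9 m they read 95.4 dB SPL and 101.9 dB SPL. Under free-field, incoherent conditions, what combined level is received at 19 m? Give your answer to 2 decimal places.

86.45 dB SPL

Combined at 2.9 m: 10·log₁₀(10^(95.4/10)+10^(101.9/10)) = 102.777 dB SPL.
Then apply −20·log₁₀(19/2.9) = -16.327 dB → 86.45 dB SPL.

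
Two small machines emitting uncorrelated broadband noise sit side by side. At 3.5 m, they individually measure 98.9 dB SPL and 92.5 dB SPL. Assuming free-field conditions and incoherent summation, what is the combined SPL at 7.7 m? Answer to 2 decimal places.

Combined at 3.5 m: 10·log₁₀(10^(98.9/10)+10^(92.5/10)) = 99.796 dB SPL.
Then apply −20·log₁₀(7.7/3.5) = -6.848 dB → 92.95 dB SPL.

92.95 dB SPL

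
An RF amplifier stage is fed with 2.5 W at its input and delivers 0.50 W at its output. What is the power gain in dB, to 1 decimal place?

-7.0 dB

Power ratio → dB uses the 10·log₁₀ form:
10·log₁₀(0.50/2.5) = 10·log₁₀(0.2000) = -7.0 dB.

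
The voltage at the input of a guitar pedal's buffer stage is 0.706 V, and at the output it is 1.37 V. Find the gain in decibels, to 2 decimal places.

Voltage ratio → dB uses the 20·log₁₀ form:
20·log₁₀(1.37/0.706) = 20·log₁₀(1.941) = 5.76 dB.

5.76 dB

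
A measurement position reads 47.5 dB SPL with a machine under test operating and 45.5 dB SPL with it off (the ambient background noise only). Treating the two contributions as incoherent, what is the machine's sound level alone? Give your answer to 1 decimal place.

43.2 dB SPL

Background correction is a power subtraction:
L_src = 10·log₁₀(10^(47.5/10) − 10^(45.5/10)) = 10·log₁₀(20750) = 43.2 dB SPL.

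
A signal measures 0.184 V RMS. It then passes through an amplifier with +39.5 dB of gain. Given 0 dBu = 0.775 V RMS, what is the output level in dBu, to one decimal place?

+27.0 dBu

Input level: 20·log₁₀(0.184/0.775) = -12.49 dBu.
Output: -12.49 + 39.5 = +27.0 dBu.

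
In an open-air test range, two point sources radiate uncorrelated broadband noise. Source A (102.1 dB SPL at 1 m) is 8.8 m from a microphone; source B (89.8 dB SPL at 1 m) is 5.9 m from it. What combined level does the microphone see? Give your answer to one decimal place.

83.7 dB SPL

At the listener: L_A = 102.1 − 20·log₁₀(8.8) = 83.21 dB; L_B = 89.8 − 20·log₁₀(5.9) = 74.38 dB.
Combined: 10·log₁₀(10^(83.21/10)+10^(74.38/10)) = 83.7 dB SPL.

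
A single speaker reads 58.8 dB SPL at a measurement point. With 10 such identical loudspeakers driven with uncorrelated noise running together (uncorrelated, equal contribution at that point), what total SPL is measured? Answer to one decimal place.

10 equal incoherent sources raise the level by 10·log₁₀(10) = 10.00 dB.
L_total = 58.8 + 10.00 = 68.8 dB SPL.

68.8 dB SPL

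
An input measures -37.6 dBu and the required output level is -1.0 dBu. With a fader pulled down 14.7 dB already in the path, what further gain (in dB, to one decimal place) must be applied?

The required make-up gain is the shortfall in the dB sum.
G = -1.0 − (-37.6) + 14.7 = 51.3 dB.

51.3 dB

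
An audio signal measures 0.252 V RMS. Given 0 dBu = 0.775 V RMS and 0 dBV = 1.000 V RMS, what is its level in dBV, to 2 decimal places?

dBV = 20·log₁₀(V / 1.000 V).
20·log₁₀(0.252/1.000) = -11.97 dBV.

-11.97 dBV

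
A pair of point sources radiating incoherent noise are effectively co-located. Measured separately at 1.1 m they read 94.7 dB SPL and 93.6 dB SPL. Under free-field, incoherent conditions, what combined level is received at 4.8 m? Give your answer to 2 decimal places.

84.40 dB SPL

Combined at 1.1 m: 10·log₁₀(10^(94.7/10)+10^(93.6/10)) = 97.195 dB SPL.
Then apply −20·log₁₀(4.8/1.1) = -12.797 dB → 84.40 dB SPL.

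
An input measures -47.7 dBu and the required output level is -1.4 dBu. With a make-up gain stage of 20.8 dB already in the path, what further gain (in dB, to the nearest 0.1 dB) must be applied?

The required make-up gain is the shortfall in the dB sum.
G = -1.4 − (-47.7) − 20.8 = 25.5 dB.

25.5 dB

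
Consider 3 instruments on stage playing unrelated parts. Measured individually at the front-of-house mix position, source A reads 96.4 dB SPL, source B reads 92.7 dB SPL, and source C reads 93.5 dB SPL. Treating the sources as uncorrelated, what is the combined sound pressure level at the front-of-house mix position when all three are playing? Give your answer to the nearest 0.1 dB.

99.3 dB SPL

Incoherent sources sum as intensities:
L_total = 10·log₁₀(10^(96.4/10) + 10^(92.7/10) + 10^(93.5/10)) = 10·log₁₀(8466000000) = 99.3 dB SPL.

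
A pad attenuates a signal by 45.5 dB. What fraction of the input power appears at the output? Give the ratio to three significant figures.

0.0000282

Power ratio = 10^(dB/10).
10^(-45.5/10) = 10^(-4.550) = 0.0000282.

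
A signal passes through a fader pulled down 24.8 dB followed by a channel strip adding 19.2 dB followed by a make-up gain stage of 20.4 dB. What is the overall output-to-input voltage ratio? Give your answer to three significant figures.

5.50

Net gain = (−24.8) + 19.2 + 20.4 = 14.8 dB.
Voltage ratio = 10^(14.8/20) = 5.50.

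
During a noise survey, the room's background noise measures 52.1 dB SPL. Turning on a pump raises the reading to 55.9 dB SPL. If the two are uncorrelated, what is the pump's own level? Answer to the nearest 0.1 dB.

Remove the background by subtracting linear intensities:
L_src = 10·log₁₀(10^(55.9/10) − 10^(52.1/10)) = 10·log₁₀(226900) = 53.6 dB SPL.

53.6 dB SPL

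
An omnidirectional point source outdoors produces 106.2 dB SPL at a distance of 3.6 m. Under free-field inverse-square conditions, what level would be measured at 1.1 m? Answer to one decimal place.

Inverse-square spreading gives ΔL = −20·log₁₀(d₂/d₁).
ΔL = −20·log₁₀(1.1/3.6) = 10.30 dB, so L₂ = 106.2 + (10.30) = 116.5 dB SPL.

116.5 dB SPL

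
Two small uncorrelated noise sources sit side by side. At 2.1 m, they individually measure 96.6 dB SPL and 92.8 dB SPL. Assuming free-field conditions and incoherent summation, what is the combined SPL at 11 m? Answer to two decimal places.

Combined at 2.1 m: 10·log₁₀(10^(96.6/10)+10^(92.8/10)) = 98.113 dB SPL.
Then apply −20·log₁₀(11/2.1) = -14.383 dB → 83.73 dB SPL.

83.73 dB SPL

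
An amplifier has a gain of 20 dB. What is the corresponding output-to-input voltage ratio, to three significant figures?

10.0

Voltage ratio = 10^(dB/20).
10^(20/20) = 10^(1.000) = 10.0.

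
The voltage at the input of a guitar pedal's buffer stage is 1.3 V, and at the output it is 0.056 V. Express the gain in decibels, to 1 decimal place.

Voltage ratio → dB uses the 20·log₁₀ form:
20·log₁₀(0.056/1.3) = 20·log₁₀(0.04308) = -27.3 dB.

-27.3 dB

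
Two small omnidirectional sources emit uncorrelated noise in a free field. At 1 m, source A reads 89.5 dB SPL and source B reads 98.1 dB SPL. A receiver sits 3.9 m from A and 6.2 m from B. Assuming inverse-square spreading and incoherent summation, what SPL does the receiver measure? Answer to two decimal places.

83.55 dB SPL

At the listener: L_A = 89.5 − 20·log₁₀(3.9) = 77.679 dB; L_B = 98.1 − 20·log₁₀(6.2) = 82.252 dB.
Combined: 10·log₁₀(10^(77.679/10)+10^(82.252/10)) = 83.55 dB SPL.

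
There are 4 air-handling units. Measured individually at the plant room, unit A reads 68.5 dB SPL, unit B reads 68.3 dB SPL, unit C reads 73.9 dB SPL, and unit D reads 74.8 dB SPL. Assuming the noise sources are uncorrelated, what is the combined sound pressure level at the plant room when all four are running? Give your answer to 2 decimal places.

78.36 dB SPL

Incoherent sources sum as intensities:
L_total = 10·log₁₀(10^(68.5/10) + 10^(68.3/10) + 10^(73.9/10) + 10^(74.8/10)) = 10·log₁₀(68590000) = 78.36 dB SPL.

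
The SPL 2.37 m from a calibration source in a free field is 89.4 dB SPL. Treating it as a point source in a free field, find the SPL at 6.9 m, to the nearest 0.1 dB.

Free-field point source: level drops by 20·log₁₀ of the distance ratio.
ΔL = −20·log₁₀(6.9/2.37) = -9.28 dB, so L₂ = 89.4 + (-9.28) = 80.1 dB SPL.

80.1 dB SPL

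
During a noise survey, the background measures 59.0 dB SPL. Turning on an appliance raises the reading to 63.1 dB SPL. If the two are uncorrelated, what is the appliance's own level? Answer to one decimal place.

Remove the background by subtracting linear intensities:
L_src = 10·log₁₀(10^(63.1/10) − 10^(59.0/10)) = 10·log₁₀(1247000) = 61.0 dB SPL.

61.0 dB SPL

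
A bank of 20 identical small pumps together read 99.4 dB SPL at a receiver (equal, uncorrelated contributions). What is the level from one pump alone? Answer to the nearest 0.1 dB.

20 equal incoherent sources add 10·log₁₀(20) = 13.01 dB over one source.
L_one = 99.4 − 13.01 = 86.4 dB SPL.

86.4 dB SPL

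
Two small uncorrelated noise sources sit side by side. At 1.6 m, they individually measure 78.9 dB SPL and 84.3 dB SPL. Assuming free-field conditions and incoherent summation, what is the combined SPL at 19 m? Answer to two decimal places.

Combined at 1.6 m: 10·log₁₀(10^(78.9/10)+10^(84.3/10)) = 85.401 dB SPL.
Then apply −20·log₁₀(19/1.6) = -21.493 dB → 63.91 dB SPL.

63.91 dB SPL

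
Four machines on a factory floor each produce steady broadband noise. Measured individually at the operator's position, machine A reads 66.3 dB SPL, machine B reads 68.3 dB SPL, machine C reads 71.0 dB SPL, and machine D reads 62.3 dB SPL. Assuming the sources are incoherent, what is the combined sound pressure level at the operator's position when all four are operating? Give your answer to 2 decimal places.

74.03 dB SPL

Incoherent sources sum as intensities:
L_total = 10·log₁₀(10^(66.3/10) + 10^(68.3/10) + 10^(71.0/10) + 10^(62.3/10)) = 10·log₁₀(25310000) = 74.03 dB SPL.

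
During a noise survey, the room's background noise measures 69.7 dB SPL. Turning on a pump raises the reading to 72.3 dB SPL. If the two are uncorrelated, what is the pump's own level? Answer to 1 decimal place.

Remove the background by subtracting linear intensities:
L_src = 10·log₁₀(10^(72.3/10) − 10^(69.7/10)) = 10·log₁₀(7650000) = 68.8 dB SPL.

68.8 dB SPL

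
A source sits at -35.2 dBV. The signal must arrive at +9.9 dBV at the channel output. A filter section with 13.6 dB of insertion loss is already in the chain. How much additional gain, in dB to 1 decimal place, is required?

The required make-up gain is the shortfall in the dB sum.
G = +9.9 − (-35.2) + 13.6 = 58.7 dB.

58.7 dB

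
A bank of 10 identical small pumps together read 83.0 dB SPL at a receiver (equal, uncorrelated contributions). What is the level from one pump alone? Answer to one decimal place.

10 equal incoherent sources add 10·log₁₀(10) = 10.00 dB over one source.
L_one = 83.0 − 10.00 = 73.0 dB SPL.

73.0 dB SPL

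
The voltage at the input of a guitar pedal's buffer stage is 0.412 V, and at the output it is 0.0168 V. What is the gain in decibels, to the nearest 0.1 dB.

-27.8 dB

For a voltage ratio, dB = 20·log₁₀(V₂/V₁).
20·log₁₀(0.0168/0.412) = 20·log₁₀(0.04078) = -27.8 dB.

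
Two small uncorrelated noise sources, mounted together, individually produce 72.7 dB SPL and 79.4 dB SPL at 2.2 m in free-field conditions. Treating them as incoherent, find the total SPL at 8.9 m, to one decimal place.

68.1 dB SPL

Combined at 2.2 m: 10·log₁₀(10^(72.7/10)+10^(79.4/10)) = 80.24 dB SPL.
Then apply −20·log₁₀(8.9/2.2) = -12.14 dB → 68.1 dB SPL.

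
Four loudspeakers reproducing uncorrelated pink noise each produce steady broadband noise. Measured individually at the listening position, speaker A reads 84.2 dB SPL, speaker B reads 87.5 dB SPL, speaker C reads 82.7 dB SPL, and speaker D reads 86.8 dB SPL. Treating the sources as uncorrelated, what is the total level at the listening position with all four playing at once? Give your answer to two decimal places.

Uncorrelated sources add in intensity (power), not in dB.
L_total = 10·log₁₀(10^(84.2/10) + 10^(87.5/10) + 10^(82.7/10) + 10^(86.8/10)) = 10·log₁₀(1490000000) = 91.73 dB SPL.

91.73 dB SPL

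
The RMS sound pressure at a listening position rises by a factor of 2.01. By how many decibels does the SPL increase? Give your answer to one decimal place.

SPL change from a pressure ratio uses the 20·log₁₀ form:
20·log₁₀(2.01) = 6.1 dB.

6.1 dB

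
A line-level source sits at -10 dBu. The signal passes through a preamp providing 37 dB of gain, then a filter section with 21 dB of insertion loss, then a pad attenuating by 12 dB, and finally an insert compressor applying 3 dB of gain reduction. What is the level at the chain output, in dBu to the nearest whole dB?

Gain stages sum in dB:
-10 + 37 − 21 − 12 − 3 = -9 dBu.

-9 dBu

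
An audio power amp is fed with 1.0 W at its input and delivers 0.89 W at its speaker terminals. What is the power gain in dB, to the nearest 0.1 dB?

-0.5 dB

Power ratio → dB uses the 10·log₁₀ form:
10·log₁₀(0.89/1.0) = 10·log₁₀(0.8900) = -0.5 dB.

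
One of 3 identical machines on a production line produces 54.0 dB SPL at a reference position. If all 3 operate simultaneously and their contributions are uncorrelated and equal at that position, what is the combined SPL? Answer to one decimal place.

58.8 dB SPL

3 equal incoherent sources raise the level by 10·log₁₀(3) = 4.77 dB.
L_total = 54.0 + 4.77 = 58.8 dB SPL.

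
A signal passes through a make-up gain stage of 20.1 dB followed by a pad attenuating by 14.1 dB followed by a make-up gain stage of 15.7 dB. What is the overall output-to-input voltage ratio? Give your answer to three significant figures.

Net gain = 20.1 + (−14.1) + 15.7 = 21.7 dB.
Voltage ratio = 10^(21.7/20) = 12.2.

12.2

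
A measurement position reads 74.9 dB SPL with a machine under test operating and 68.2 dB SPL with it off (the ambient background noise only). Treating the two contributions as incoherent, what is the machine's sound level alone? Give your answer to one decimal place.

Subtract intensities: L_src = 10·log₁₀(10^(L_total/10) − 10^(L_bg/10)).
L_src = 10·log₁₀(10^(74.9/10) − 10^(68.2/10)) = 10·log₁₀(24300000) = 73.9 dB SPL.

73.9 dB SPL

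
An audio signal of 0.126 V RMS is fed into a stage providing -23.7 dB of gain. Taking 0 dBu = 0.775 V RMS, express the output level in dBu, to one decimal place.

-39.5 dBu

Input level: 20·log₁₀(0.126/0.775) = -15.78 dBu.
Output: -15.78 − 23.7 = -39.5 dBu.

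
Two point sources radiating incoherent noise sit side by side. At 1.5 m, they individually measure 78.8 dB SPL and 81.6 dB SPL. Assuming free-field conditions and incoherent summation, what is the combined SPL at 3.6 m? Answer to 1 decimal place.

Combined at 1.5 m: 10·log₁₀(10^(78.8/10)+10^(81.6/10)) = 83.43 dB SPL.
Then apply −20·log₁₀(3.6/1.5) = -7.60 dB → 75.8 dB SPL.

75.8 dB SPL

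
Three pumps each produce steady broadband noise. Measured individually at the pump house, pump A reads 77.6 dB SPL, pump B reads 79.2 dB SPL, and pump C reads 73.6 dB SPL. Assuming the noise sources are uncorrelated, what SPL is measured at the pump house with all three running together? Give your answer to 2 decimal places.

82.14 dB SPL

Uncorrelated sources add in intensity (power), not in dB.
L_total = 10·log₁₀(10^(77.6/10) + 10^(79.2/10) + 10^(73.6/10)) = 10·log₁₀(163600000) = 82.14 dB SPL.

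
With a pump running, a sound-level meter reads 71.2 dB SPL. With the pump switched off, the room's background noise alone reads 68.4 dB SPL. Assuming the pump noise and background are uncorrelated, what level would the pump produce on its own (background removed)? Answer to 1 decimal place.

Subtract intensities: L_src = 10·log₁₀(10^(L_total/10) − 10^(L_bg/10)).
L_src = 10·log₁₀(10^(71.2/10) − 10^(68.4/10)) = 10·log₁₀(6264000) = 68.0 dB SPL.

68.0 dB SPL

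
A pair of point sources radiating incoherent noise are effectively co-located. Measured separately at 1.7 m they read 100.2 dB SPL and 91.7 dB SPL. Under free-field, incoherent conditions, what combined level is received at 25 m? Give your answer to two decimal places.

Combined at 1.7 m: 10·log₁₀(10^(100.2/10)+10^(91.7/10)) = 100.774 dB SPL.
Then apply −20·log₁₀(25/1.7) = -23.350 dB → 77.42 dB SPL.

77.42 dB SPL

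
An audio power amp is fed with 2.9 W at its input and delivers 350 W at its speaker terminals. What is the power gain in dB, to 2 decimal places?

Power ratio → dB uses the 10·log₁₀ form:
10·log₁₀(350/2.9) = 10·log₁₀(120.7) = 20.82 dB.

20.82 dB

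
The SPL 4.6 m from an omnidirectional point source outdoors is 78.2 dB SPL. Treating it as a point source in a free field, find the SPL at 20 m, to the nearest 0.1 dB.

Inverse-square spreading gives ΔL = −20·log₁₀(d₂/d₁).
ΔL = −20·log₁₀(20/4.6) = -12.77 dB, so L₂ = 78.2 + (-12.77) = 65.4 dB SPL.

65.4 dB SPL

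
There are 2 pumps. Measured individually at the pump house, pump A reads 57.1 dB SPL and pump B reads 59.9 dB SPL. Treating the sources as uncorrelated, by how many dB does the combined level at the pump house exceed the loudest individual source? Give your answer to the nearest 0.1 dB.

1.8 dB

Incoherent sources sum as intensities:
L_total = 10·log₁₀(10^(57.1/10) + 10^(59.9/10)) = 61.73 dB SPL.
Excess over the loudest (59.9 dB): 61.73 − 59.9 = 1.8 dB.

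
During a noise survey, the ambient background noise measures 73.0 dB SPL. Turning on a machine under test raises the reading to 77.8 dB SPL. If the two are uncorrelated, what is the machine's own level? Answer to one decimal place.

Subtract intensities: L_src = 10·log₁₀(10^(L_total/10) − 10^(L_bg/10)).
L_src = 10·log₁₀(10^(77.8/10) − 10^(73.0/10)) = 10·log₁₀(40300000) = 76.1 dB SPL.

76.1 dB SPL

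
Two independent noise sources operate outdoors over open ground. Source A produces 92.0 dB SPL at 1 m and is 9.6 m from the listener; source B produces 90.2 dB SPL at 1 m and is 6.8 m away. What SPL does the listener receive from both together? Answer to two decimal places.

At the listener: L_A = 92.0 − 20·log₁₀(9.6) = 72.355 dB; L_B = 90.2 − 20·log₁₀(6.8) = 73.550 dB.
Combined: 10·log₁₀(10^(72.355/10)+10^(73.550/10)) = 76.00 dB SPL.

76.00 dB SPL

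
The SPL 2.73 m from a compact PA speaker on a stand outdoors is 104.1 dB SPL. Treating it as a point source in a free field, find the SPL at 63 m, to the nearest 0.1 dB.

76.8 dB SPL

Inverse-square spreading gives ΔL = −20·log₁₀(d₂/d₁).
ΔL = −20·log₁₀(63/2.73) = -27.26 dB, so L₂ = 104.1 + (-27.26) = 76.8 dB SPL.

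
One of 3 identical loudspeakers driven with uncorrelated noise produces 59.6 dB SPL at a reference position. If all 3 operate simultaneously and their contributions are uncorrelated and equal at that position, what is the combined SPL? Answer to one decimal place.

3 equal incoherent sources raise the level by 10·log₁₀(3) = 4.77 dB.
L_total = 59.6 + 4.77 = 64.4 dB SPL.

64.4 dB SPL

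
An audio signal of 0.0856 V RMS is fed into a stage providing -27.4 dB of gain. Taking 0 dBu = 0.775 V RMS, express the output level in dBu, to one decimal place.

Input level: 20·log₁₀(0.0856/0.775) = -19.14 dBu.
Output: -19.14 − 27.4 = -46.5 dBu.

-46.5 dBu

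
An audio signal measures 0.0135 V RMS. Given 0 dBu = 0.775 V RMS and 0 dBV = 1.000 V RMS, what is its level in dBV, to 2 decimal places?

dBV = 20·log₁₀(V / 1.000 V).
20·log₁₀(0.0135/1.000) = -37.39 dBV.

-37.39 dBV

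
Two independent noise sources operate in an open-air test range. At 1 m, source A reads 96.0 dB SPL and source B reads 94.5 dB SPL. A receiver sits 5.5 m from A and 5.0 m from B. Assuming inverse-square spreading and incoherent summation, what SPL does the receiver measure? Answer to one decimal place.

At the listener: L_A = 96.0 − 20·log₁₀(5.5) = 81.19 dB; L_B = 94.5 − 20·log₁₀(5.0) = 80.52 dB.
Combined: 10·log₁₀(10^(81.19/10)+10^(80.52/10)) = 83.9 dB SPL.

83.9 dB SPL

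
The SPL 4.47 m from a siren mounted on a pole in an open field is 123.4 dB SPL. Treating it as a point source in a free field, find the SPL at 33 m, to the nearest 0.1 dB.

Free-field point source: level drops by 20·log₁₀ of the distance ratio.
ΔL = −20·log₁₀(33/4.47) = -17.36 dB, so L₂ = 123.4 + (-17.36) = 106.0 dB SPL.

106.0 dB SPL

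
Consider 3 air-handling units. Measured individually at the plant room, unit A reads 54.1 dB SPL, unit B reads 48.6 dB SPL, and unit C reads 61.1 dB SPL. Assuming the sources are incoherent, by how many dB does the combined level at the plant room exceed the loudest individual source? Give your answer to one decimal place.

1.0 dB

Add the sources as powers (linear), then convert back to dB:
L_total = 10·log₁₀(10^(54.1/10) + 10^(48.6/10) + 10^(61.1/10)) = 62.09 dB SPL.
Excess over the loudest (61.1 dB): 62.09 − 61.1 = 1.0 dB.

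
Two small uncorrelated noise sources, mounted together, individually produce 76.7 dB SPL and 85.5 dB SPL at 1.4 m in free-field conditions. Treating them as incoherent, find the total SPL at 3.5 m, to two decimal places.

Combined at 1.4 m: 10·log₁₀(10^(76.7/10)+10^(85.5/10)) = 86.038 dB SPL.
Then apply −20·log₁₀(3.5/1.4) = -7.959 dB → 78.08 dB SPL.

78.08 dB SPL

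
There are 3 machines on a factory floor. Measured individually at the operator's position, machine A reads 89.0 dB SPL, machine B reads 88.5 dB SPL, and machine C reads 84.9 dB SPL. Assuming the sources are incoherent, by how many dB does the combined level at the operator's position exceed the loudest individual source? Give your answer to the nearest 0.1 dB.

Uncorrelated sources add in intensity (power), not in dB.
L_total = 10·log₁₀(10^(89.0/10) + 10^(88.5/10) + 10^(84.9/10)) = 92.58 dB SPL.
Excess over the loudest (89.0 dB): 92.58 − 89.0 = 3.6 dB.

3.6 dB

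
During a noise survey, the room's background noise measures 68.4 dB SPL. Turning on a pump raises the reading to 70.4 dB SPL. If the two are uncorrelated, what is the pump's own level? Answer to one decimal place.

66.1 dB SPL

Background correction is a power subtraction:
L_src = 10·log₁₀(10^(70.4/10) − 10^(68.4/10)) = 10·log₁₀(4046000) = 66.1 dB SPL.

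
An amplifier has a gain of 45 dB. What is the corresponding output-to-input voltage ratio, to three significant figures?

Voltage ratio = 10^(dB/20).
10^(45/20) = 10^(2.250) = 178.

178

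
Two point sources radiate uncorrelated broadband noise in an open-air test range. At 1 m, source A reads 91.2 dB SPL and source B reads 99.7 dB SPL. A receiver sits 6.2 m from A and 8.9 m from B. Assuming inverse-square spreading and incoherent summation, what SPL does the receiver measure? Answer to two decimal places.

At the listener: L_A = 91.2 − 20·log₁₀(6.2) = 75.352 dB; L_B = 99.7 − 20·log₁₀(8.9) = 80.712 dB.
Combined: 10·log₁₀(10^(75.352/10)+10^(80.712/10)) = 81.82 dB SPL.

81.82 dB SPL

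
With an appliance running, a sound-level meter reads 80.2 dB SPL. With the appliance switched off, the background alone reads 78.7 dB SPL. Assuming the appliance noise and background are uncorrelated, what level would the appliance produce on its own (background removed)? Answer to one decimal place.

Subtract intensities: L_src = 10·log₁₀(10^(L_total/10) − 10^(L_bg/10)).
L_src = 10·log₁₀(10^(80.2/10) − 10^(78.7/10)) = 10·log₁₀(30580000) = 74.9 dB SPL.

74.9 dB SPL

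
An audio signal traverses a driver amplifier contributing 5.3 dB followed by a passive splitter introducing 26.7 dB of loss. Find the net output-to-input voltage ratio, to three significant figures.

Net gain = 5.3 + (−26.7) = -21.4 dB.
Voltage ratio = 10^(-21.4/20) = 0.0851.

0.0851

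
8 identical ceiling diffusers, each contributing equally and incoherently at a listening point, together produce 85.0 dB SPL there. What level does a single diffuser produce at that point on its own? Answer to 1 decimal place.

8 equal incoherent sources add 10·log₁₀(8) = 9.03 dB over one source.
L_one = 85.0 − 9.03 = 76.0 dB SPL.

76.0 dB SPL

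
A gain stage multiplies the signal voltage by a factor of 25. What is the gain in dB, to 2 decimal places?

27.96 dB

For a voltage ratio, dB = 20·log₁₀(V₂/V₁).
20·log₁₀(25) = 27.96 dB.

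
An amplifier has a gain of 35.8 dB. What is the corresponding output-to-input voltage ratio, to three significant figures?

61.7

Voltage ratio = 10^(dB/20).
10^(35.8/20) = 10^(1.790) = 61.7.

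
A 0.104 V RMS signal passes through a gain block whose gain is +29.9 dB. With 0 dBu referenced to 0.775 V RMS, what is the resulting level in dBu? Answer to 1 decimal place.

+12.5 dBu

Input level: 20·log₁₀(0.104/0.775) = -17.45 dBu.
Output: -17.45 + 29.9 = +12.5 dBu.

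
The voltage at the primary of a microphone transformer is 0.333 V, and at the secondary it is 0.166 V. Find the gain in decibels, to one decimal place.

Voltage is an amplitude quantity, so gain = 20·log₁₀(V_out/V_in).
20·log₁₀(0.166/0.333) = 20·log₁₀(0.4985) = -6.0 dB.

-6.0 dB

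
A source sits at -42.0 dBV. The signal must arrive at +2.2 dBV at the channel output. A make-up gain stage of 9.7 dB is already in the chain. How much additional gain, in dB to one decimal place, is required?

The required make-up gain is the shortfall in the dB sum.
G = +2.2 − (-42.0) − 9.7 = 34.5 dB.

34.5 dB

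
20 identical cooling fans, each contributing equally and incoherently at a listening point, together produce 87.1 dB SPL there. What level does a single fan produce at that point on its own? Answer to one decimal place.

74.1 dB SPL

20 equal incoherent sources add 10·log₁₀(20) = 13.01 dB over one source.
L_one = 87.1 − 13.01 = 74.1 dB SPL.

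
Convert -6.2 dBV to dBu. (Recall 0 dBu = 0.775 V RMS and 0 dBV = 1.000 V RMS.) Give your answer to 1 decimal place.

The offset between the scales is 20·log₁₀(0.775/1.000) = −2.214 dB.
So dBu = -6.2 + 2.214 = -4.0 dBu.

-4.0 dBu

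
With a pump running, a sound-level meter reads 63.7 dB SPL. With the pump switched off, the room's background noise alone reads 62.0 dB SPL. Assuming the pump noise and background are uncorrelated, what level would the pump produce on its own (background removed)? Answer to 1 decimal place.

Remove the background by subtracting linear intensities:
L_src = 10·log₁₀(10^(63.7/10) − 10^(62.0/10)) = 10·log₁₀(759300) = 58.8 dB SPL.

58.8 dB SPL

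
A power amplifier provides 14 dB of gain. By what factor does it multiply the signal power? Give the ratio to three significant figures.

Power ratio = 10^(dB/10).
10^(14/10) = 10^(1.400) = 25.1.

25.1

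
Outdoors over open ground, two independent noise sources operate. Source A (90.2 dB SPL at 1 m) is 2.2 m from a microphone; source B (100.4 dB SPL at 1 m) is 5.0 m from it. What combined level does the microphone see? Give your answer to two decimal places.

88.16 dB SPL

At the listener: L_A = 90.2 − 20·log₁₀(2.2) = 83.352 dB; L_B = 100.4 − 20·log₁₀(5.0) = 86.421 dB.
Combined: 10·log₁₀(10^(83.352/10)+10^(86.421/10)) = 88.16 dB SPL.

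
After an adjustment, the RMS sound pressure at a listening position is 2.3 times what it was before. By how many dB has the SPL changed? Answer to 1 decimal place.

Sound pressure is an amplitude quantity: ΔL = 20·log₁₀(p₂/p₁).
20·log₁₀(2.3) = 7.2 dB.

7.2 dB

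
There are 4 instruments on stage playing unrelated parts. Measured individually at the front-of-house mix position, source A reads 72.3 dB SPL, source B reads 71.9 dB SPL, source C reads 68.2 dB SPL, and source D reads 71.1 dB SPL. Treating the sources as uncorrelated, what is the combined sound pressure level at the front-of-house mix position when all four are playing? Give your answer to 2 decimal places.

77.16 dB SPL

Uncorrelated sources add in intensity (power), not in dB.
L_total = 10·log₁₀(10^(72.3/10) + 10^(71.9/10) + 10^(68.2/10) + 10^(71.1/10)) = 10·log₁₀(51960000) = 77.16 dB SPL.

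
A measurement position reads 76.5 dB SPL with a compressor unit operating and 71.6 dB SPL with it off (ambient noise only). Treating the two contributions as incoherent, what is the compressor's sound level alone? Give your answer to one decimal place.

74.8 dB SPL

Remove the background by subtracting linear intensities:
L_src = 10·log₁₀(10^(76.5/10) − 10^(71.6/10)) = 10·log₁₀(30210000) = 74.8 dB SPL.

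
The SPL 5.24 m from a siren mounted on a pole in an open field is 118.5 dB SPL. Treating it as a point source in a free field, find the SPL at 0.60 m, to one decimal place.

137.3 dB SPL

Free-field point source: level drops by 20·log₁₀ of the distance ratio.
ΔL = −20·log₁₀(0.60/5.24) = 18.82 dB, so L₂ = 118.5 + (18.82) = 137.3 dB SPL.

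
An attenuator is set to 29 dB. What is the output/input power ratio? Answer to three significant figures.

0.00126

Power ratio = 10^(dB/10).
10^(-29/10) = 10^(-2.900) = 0.00126.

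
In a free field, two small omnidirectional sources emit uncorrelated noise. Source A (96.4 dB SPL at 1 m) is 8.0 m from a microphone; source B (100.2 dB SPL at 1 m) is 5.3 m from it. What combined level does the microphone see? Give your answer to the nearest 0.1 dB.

At the listener: L_A = 96.4 − 20·log₁₀(8.0) = 78.34 dB; L_B = 100.2 − 20·log₁₀(5.3) = 85.71 dB.
Combined: 10·log₁₀(10^(78.34/10)+10^(85.71/10)) = 86.4 dB SPL.

86.4 dB SPL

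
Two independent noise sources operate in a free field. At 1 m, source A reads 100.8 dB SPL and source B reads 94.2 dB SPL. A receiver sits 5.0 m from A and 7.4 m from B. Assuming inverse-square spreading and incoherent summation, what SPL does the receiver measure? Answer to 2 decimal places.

87.23 dB SPL

At the listener: L_A = 100.8 − 20·log₁₀(5.0) = 86.821 dB; L_B = 94.2 − 20·log₁₀(7.4) = 76.815 dB.
Combined: 10·log₁₀(10^(86.821/10)+10^(76.815/10)) = 87.23 dB SPL.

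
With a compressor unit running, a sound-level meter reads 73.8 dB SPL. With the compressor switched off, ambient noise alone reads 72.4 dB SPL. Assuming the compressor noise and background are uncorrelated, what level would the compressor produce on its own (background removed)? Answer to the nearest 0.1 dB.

68.2 dB SPL

Background correction is a power subtraction:
L_src = 10·log₁₀(10^(73.8/10) − 10^(72.4/10)) = 10·log₁₀(6610000) = 68.2 dB SPL.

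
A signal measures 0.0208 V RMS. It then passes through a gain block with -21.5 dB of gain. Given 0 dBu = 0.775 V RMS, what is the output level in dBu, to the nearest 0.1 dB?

-52.9 dBu

Input level: 20·log₁₀(0.0208/0.775) = -31.42 dBu.
Output: -31.42 − 21.5 = -52.9 dBu.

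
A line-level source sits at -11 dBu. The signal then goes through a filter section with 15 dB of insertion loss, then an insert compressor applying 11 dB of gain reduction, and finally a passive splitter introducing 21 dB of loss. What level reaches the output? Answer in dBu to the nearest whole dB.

-58 dBu

Cascaded gains and losses add directly in dB.
-11 − 15 − 11 − 21 = -58 dBu.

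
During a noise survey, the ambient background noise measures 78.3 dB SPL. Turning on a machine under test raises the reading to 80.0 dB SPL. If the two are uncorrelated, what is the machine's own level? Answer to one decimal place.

Remove the background by subtracting linear intensities:
L_src = 10·log₁₀(10^(80.0/10) − 10^(78.3/10)) = 10·log₁₀(32390000) = 75.1 dB SPL.

75.1 dB SPL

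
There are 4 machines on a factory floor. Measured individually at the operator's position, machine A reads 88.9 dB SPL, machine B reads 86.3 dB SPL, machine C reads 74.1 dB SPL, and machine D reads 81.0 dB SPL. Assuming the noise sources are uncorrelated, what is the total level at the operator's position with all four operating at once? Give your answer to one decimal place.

91.3 dB SPL

Incoherent sources sum as intensities:
L_total = 10·log₁₀(10^(88.9/10) + 10^(86.3/10) + 10^(74.1/10) + 10^(81.0/10)) = 10·log₁₀(1354000000) = 91.3 dB SPL.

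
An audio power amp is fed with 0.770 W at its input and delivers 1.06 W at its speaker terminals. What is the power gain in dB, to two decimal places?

1.39 dB

Power ratio → dB uses the 10·log₁₀ form:
10·log₁₀(1.06/0.770) = 10·log₁₀(1.377) = 1.39 dB.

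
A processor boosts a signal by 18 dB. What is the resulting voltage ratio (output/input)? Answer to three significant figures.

7.94

Voltage ratio = 10^(dB/20).
10^(18/20) = 10^(0.9000) = 7.94.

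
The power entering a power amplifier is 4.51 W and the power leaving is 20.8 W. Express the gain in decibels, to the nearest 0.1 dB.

6.6 dB

For a power ratio, dB = 10·log₁₀(P₂/P₁).
10·log₁₀(20.8/4.51) = 10·log₁₀(4.612) = 6.6 dB.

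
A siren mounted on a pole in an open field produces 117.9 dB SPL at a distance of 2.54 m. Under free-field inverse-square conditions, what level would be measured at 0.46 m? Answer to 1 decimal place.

132.7 dB SPL

Free-field point source: level drops by 20·log₁₀ of the distance ratio.
ΔL = −20·log₁₀(0.46/2.54) = 14.84 dB, so L₂ = 117.9 + (14.84) = 132.7 dB SPL.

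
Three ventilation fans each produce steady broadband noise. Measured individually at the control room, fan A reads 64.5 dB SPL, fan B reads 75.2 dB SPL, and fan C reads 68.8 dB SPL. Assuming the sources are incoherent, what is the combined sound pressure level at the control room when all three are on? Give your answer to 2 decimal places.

Uncorrelated sources add in intensity (power), not in dB.
L_total = 10·log₁₀(10^(64.5/10) + 10^(75.2/10) + 10^(68.8/10)) = 10·log₁₀(43520000) = 76.39 dB SPL.

76.39 dB SPL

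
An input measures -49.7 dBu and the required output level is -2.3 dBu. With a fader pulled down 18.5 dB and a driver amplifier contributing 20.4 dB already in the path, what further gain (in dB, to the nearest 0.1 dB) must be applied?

The required make-up gain is the shortfall in the dB sum.
G = -2.3 − (-49.7) + 18.5 − 20.4 = 45.5 dB.

45.5 dB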